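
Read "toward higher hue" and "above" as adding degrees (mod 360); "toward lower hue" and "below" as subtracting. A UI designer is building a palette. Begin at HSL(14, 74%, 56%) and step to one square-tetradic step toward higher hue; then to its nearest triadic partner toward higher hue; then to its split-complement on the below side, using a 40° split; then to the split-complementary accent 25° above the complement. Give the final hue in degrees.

209°

square ↑ +90°: 14 + 90 = 104°
triadic ↑ +120°: 104 + 120 = 224°
split-comp 40° ↓ +140°: 224 + 140 = 364 → 364 − 360 = 4°
split-comp 25° ↑ +205°: 4 + 205 = 209°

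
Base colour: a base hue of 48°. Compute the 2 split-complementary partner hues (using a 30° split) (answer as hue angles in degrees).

198° and 258°

Split-complementary hues sit 30° either side of the complement.
Complement of 48°: 48 + 180 = 228°
228 − 30 = 198°
228 + 30 = 258°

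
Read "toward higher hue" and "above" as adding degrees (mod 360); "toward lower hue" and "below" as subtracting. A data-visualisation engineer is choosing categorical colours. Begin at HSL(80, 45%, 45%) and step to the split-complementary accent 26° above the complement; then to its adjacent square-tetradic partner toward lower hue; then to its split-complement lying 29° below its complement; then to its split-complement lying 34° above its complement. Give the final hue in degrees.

201°

+206° (split-comp 26° ↑): 80 + 206 = 286°
−90° (square ↓): 286 − 90 = 196°
+151° (split-comp 29° ↓): 196 + 151 = 347°
+214° (split-comp 34° ↑): 347 + 214 = 561 → 561 − 360 = 201°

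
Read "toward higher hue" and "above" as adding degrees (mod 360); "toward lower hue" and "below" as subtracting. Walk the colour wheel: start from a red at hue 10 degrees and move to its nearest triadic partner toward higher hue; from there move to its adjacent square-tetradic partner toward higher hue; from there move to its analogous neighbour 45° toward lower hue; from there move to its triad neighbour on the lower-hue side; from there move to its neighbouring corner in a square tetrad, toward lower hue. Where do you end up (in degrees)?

325°

10 + 120 = 130°   (triadic ↑)
130 + 90 = 220°   (square ↑)
220 − 45 = 175°   (analog 45° ↓)
175 − 120 = 55°   (triadic ↓)
55 − 90 = -35 → -35 + 360 = 325°   (square ↓)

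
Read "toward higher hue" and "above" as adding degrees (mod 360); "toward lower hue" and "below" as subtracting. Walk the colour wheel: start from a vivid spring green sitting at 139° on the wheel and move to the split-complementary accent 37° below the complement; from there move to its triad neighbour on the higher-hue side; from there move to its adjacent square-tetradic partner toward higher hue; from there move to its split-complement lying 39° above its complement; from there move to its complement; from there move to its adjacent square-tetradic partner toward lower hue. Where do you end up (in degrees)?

81°

139 + 143 = 282°   (split-comp 37° ↓)
282 + 120 = 402 → 402 − 360 = 42°   (triadic ↑)
42 + 90 = 132°   (square ↑)
132 + 219 = 351°   (split-comp 39° ↑)
351 + 180 = 531 → 531 − 360 = 171°   (complement)
171 − 90 = 81°   (square ↓)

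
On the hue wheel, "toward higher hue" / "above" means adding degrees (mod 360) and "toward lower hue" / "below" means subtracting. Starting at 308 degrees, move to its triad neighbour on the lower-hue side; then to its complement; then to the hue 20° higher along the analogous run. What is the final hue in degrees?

308 − 120 = 188°   (triadic ↓)
188 + 180 = 368 → 368 − 360 = 8°   (complement)
8 + 20 = 28°   (analog 20° ↑)

28°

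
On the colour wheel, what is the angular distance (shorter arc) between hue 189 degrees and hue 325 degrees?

|189 − 325| = 136.
136 ≤ 180, so the shorter arc is 136°.

136°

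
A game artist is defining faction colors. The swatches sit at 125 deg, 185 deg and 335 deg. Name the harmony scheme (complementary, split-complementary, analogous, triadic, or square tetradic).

split-complementary

Sort the hues: 125°, 185°, 335°.
Successive gaps around the wheel: 60°, 150°, 150°.
Two 150° gaps and one 60° gap — a base hue opposite a pair of accents 30° either side of its complement — is the split-complementary pattern.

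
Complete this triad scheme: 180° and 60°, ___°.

300°

A triad places three hues 120° apart.
The full set through 60° is {60°, 180°, 300°}.
Given {60°, 180°}, the missing hue is 300°.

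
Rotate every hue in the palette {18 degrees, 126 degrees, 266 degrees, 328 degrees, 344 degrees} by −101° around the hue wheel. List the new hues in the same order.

277°, 25°, 165°, 227°, 243°

18 − 101 = -83 → -83 + 360 = 277°
126 − 101 = 25°
266 − 101 = 165°
328 − 101 = 227°
344 − 101 = 243°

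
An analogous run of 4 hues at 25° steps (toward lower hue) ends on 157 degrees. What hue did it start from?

232°

3 steps of 25° (toward lower hue) give a net shift of −75°.
Start = end − shift: 157 + 75 = 232°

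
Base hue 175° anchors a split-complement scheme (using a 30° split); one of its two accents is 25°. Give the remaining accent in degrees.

325°

Split-complementary hues sit 30° either side of the complement.
Complement of the base 175°: 175 + 180 = 355°
The given accent 25° is 30° one side of 355°; the other accent sits 30° the other side: 355 − 30 = 325°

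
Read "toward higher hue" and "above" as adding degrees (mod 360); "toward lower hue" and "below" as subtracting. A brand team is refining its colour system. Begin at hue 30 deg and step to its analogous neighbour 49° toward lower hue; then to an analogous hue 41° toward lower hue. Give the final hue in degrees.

300°

30 − 49 = -19 → -19 + 360 = 341°   (analog 49° ↓)
341 − 41 = 300°   (analog 41° ↓)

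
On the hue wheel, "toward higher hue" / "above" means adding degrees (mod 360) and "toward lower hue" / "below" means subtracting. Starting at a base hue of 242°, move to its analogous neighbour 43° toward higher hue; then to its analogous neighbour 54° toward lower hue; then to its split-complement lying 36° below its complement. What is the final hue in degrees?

+43° (analog 43° ↑): 242 + 43 = 285°
−54° (analog 54° ↓): 285 − 54 = 231°
+144° (split-comp 36° ↓): 231 + 144 = 375 → 375 − 360 = 15°

15°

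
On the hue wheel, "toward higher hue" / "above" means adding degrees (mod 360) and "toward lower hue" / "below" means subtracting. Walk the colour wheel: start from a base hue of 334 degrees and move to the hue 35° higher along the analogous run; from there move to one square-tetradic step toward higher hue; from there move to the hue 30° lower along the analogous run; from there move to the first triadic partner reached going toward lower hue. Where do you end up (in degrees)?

+35° (analog 35° ↑): 334 + 35 = 369 → 369 − 360 = 9°
+90° (square ↑): 9 + 90 = 99°
−30° (analog 30° ↓): 99 − 30 = 69°
−120° (triadic ↓): 69 − 120 = -51 → -51 + 360 = 309°

309°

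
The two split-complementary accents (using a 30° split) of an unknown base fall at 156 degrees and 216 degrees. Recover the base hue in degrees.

6°

The accents sit 30° either side of the complement, so the complement is their short-arc midpoint on the wheel.
Short-arc midpoint of 156° and 216°: 186°.
Base is 180° from the complement: 186 − 180 = 6°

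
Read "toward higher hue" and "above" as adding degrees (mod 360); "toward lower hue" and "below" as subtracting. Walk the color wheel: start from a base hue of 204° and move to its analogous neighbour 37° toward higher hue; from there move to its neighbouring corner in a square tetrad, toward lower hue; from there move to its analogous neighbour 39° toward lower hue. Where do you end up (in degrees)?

112°

analog 37° ↑ +37°: 204 + 37 = 241°
square ↓ −90°: 241 − 90 = 151°
analog 39° ↓ −39°: 151 − 39 = 112°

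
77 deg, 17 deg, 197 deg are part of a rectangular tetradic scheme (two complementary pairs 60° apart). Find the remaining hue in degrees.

A rectangular tetradic uses two complementary pairs 60° apart: offsets 0°, 60°, 180°, 240°.
Among {17°, 77°, 197°}, 17° and 197° are a 180° pair.
The remaining hue 77° needs its own complement: 77 + 180 = 257°

257°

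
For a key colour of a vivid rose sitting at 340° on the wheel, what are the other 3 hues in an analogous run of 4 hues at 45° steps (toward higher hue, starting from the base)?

340 + 45 = 385 → 385 − 360 = 25°
340 + 90 = 430 → 430 − 360 = 70°
340 + 135 = 475 → 475 − 360 = 115°

25°, 70°, and 115°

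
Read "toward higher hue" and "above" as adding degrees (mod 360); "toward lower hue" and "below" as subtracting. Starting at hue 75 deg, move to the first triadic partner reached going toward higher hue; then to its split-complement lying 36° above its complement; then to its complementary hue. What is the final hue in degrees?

231°

+120° (triadic ↑): 75 + 120 = 195°
+216° (split-comp 36° ↑): 195 + 216 = 411 → 411 − 360 = 51°
+180° (complement): 51 + 180 = 231°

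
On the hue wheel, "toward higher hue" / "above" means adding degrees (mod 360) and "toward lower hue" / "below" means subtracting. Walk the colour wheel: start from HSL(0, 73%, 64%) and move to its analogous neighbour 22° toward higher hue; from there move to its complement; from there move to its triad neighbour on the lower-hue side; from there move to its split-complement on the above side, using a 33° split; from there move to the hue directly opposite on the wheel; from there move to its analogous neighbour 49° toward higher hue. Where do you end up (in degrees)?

164°

+22° (analog 22° ↑): 0 + 22 = 22°
+180° (complement): 22 + 180 = 202°
−120° (triadic ↓): 202 − 120 = 82°
+213° (split-comp 33° ↑): 82 + 213 = 295°
+180° (complement): 295 + 180 = 475 → 475 − 360 = 115°
+49° (analog 49° ↑): 115 + 49 = 164°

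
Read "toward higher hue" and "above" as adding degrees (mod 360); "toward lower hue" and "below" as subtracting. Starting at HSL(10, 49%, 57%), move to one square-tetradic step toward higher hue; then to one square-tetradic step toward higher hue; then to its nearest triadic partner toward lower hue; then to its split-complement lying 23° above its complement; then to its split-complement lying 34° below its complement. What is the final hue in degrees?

59°

square ↑ +90°: 10 + 90 = 100°
square ↑ +90°: 100 + 90 = 190°
triadic ↓ −120°: 190 − 120 = 70°
split-comp 23° ↑ +203°: 70 + 203 = 273°
split-comp 34° ↓ +146°: 273 + 146 = 419 → 419 − 360 = 59°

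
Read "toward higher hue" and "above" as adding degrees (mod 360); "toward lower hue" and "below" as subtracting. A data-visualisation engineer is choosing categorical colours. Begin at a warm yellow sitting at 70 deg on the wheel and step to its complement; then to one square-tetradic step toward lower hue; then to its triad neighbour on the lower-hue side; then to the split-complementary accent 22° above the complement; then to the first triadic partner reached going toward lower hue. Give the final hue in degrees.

70 + 180 = 250°   (complement)
250 − 90 = 160°   (square ↓)
160 − 120 = 40°   (triadic ↓)
40 + 202 = 242°   (split-comp 22° ↑)
242 − 120 = 122°   (triadic ↓)

122°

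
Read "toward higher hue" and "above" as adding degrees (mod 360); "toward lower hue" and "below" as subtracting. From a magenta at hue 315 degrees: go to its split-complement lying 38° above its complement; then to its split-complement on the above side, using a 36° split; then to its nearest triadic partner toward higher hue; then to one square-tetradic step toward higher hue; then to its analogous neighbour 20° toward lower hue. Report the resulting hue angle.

219°

+218° (split-comp 38° ↑): 315 + 218 = 533 → 533 − 360 = 173°
+216° (split-comp 36° ↑): 173 + 216 = 389 → 389 − 360 = 29°
+120° (triadic ↑): 29 + 120 = 149°
+90° (square ↑): 149 + 90 = 239°
−20° (analog 20° ↓): 239 − 20 = 219°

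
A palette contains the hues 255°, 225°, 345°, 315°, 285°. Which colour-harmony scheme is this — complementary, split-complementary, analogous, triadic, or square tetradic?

analogous

Sort the hues: 225°, 255°, 285°, 315°, 345°.
Successive gaps around the wheel: 30°, 30°, 30°, 30°, 240°.
A run of hues at equal small steps (30°) with one large closing gap is an analogous group.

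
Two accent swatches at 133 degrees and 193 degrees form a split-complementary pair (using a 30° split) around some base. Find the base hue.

343°

The accents sit 30° either side of the complement, so the complement is their short-arc midpoint on the wheel.
Short-arc midpoint of 133° and 193°: 163°.
Base is 180° from the complement: 163 − 180 = -17 → -17 + 360 = 343°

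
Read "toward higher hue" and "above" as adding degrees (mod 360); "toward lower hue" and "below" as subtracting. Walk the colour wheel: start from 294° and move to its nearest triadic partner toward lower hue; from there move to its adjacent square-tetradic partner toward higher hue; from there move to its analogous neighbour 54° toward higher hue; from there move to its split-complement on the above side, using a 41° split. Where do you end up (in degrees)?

179°

294 − 120 = 174°   (triadic ↓)
174 + 90 = 264°   (square ↑)
264 + 54 = 318°   (analog 54° ↑)
318 + 221 = 539 → 539 − 360 = 179°   (split-comp 41° ↑)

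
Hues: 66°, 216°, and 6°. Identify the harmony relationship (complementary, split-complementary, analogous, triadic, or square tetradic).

Sort the hues: 6°, 66°, 216°.
Successive gaps around the wheel: 60°, 150°, 150°.
Two 150° gaps and one 60° gap — a base hue opposite a pair of accents 30° either side of its complement — is the split-complementary pattern.

split-complementary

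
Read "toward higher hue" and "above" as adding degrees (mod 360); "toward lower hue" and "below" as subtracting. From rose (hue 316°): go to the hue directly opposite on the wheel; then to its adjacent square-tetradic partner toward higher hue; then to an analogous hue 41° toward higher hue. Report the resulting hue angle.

267°

complement +180°: 316 + 180 = 496 → 496 − 360 = 136°
square ↑ +90°: 136 + 90 = 226°
analog 41° ↑ +41°: 226 + 41 = 267°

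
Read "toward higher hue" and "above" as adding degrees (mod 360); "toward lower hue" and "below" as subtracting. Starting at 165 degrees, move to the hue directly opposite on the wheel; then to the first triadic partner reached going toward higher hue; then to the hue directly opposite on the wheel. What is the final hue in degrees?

165 + 180 = 345°   (complement)
345 + 120 = 465 → 465 − 360 = 105°   (triadic ↑)
105 + 180 = 285°   (complement)

285°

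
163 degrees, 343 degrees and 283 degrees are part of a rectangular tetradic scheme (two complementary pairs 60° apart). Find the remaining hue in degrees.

A rectangular tetradic uses two complementary pairs 60° apart: offsets 0°, 60°, 180°, 240°.
Among {163°, 283°, 343°}, 163° and 343° are a 180° pair.
The remaining hue 283° needs its own complement: 283 + 180 = 463 → 463 − 360 = 103°

103°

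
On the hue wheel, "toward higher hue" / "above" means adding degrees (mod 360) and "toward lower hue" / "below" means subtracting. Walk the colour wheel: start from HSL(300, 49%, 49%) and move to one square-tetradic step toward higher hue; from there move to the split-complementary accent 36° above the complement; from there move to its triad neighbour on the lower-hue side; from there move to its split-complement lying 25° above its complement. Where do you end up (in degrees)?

331°

+90° (square ↑): 300 + 90 = 390 → 390 − 360 = 30°
+216° (split-comp 36° ↑): 30 + 216 = 246°
−120° (triadic ↓): 246 − 120 = 126°
+205° (split-comp 25° ↑): 126 + 205 = 331°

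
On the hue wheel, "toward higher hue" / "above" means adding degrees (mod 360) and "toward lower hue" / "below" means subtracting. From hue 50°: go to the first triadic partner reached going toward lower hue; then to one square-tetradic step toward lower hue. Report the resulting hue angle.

200°

50 − 120 = -70 → -70 + 360 = 290°   (triadic ↓)
290 − 90 = 200°   (square ↓)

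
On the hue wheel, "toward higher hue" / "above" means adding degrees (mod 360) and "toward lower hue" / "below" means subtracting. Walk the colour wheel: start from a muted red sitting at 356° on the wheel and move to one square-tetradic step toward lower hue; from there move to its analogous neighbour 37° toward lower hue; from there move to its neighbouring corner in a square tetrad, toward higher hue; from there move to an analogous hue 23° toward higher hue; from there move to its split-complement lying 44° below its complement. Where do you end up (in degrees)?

118°

−90° (square ↓): 356 − 90 = 266°
−37° (analog 37° ↓): 266 − 37 = 229°
+90° (square ↑): 229 + 90 = 319°
+23° (analog 23° ↑): 319 + 23 = 342°
+136° (split-comp 44° ↓): 342 + 136 = 478 → 478 − 360 = 118°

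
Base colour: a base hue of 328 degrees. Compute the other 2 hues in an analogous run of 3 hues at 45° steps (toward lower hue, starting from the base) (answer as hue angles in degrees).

283° and 238°

Analogous hues sit every 45° along the wheel.
328 − 45 = 283°
328 − 90 = 238°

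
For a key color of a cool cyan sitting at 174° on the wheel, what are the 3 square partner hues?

A square tetradic scheme places four hues every 90°.
174 + 90 = 264°
174 + 180 = 354°
174 + 270 = 444 → 444 − 360 = 84°

264°, 354°, and 84°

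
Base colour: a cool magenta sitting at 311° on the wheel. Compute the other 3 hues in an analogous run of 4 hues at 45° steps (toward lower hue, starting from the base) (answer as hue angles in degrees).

266°, 221° and 176°

Analogous hues sit every 45° along the wheel.
311 − 45 = 266°
311 − 90 = 221°
311 − 135 = 176°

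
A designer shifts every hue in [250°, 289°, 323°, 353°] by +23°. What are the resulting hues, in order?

250 + 23 = 273°
289 + 23 = 312°
323 + 23 = 346°
353 + 23 = 376 → 376 − 360 = 16°

273°, 312°, 346°, 16°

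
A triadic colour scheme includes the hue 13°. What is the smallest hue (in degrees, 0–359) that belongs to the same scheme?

A triad places three hues 120° apart.
The full set through 13° is {13°, 133°, 253°}.

13°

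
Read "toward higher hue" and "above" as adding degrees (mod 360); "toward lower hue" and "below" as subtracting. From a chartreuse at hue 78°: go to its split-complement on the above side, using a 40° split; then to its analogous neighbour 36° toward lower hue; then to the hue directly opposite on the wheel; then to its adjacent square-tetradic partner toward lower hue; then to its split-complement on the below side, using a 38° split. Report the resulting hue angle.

134°

78 + 220 = 298°   (split-comp 40° ↑)
298 − 36 = 262°   (analog 36° ↓)
262 + 180 = 442 → 442 − 360 = 82°   (complement)
82 − 90 = -8 → -8 + 360 = 352°   (square ↓)
352 + 142 = 494 → 494 − 360 = 134°   (split-comp 38° ↓)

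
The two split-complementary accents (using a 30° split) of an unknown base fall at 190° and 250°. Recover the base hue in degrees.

The accents sit 30° either side of the complement, so the complement is their short-arc midpoint on the wheel.
Short-arc midpoint of 190° and 250°: 220°.
Base is 180° from the complement: 220 − 180 = 40°

40°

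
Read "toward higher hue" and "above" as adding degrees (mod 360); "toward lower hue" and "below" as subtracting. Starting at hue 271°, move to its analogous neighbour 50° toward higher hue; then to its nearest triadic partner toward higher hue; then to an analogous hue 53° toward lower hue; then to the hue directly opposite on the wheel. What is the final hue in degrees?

271 + 50 = 321°   (analog 50° ↑)
321 + 120 = 441 → 441 − 360 = 81°   (triadic ↑)
81 − 53 = 28°   (analog 53° ↓)
28 + 180 = 208°   (complement)

208°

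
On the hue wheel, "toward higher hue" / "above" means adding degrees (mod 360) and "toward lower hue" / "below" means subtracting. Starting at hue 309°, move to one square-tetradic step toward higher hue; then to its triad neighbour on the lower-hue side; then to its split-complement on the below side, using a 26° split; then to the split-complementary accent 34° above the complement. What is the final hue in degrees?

309 + 90 = 399 → 399 − 360 = 39°   (square ↑)
39 − 120 = -81 → -81 + 360 = 279°   (triadic ↓)
279 + 154 = 433 → 433 − 360 = 73°   (split-comp 26° ↓)
73 + 214 = 287°   (split-comp 34° ↑)

287°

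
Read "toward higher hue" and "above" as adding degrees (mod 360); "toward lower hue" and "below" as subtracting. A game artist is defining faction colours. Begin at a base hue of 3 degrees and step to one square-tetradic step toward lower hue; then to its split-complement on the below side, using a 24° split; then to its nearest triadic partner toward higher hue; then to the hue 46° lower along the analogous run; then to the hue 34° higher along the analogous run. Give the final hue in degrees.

177°

square ↓ −90°: 3 − 90 = -87 → -87 + 360 = 273°
split-comp 24° ↓ +156°: 273 + 156 = 429 → 429 − 360 = 69°
triadic ↑ +120°: 69 + 120 = 189°
analog 46° ↓ −46°: 189 − 46 = 143°
analog 34° ↑ +34°: 143 + 34 = 177°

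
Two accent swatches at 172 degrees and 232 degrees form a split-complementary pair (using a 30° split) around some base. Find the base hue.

The accents sit 30° either side of the complement, so the complement is their short-arc midpoint on the wheel.
Short-arc midpoint of 172° and 232°: 202°.
Base is 180° from the complement: 202 − 180 = 22°

22°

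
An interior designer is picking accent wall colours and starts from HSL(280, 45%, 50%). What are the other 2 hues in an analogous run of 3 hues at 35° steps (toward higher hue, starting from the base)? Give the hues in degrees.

315° and 350°

280 + 35 = 315°
280 + 70 = 350°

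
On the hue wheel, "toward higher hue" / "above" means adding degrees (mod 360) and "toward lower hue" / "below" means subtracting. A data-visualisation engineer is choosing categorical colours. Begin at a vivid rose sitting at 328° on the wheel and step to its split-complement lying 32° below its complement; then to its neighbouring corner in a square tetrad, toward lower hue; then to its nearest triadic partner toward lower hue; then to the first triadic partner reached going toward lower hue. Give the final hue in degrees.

146°

328 + 148 = 476 → 476 − 360 = 116°   (split-comp 32° ↓)
116 − 90 = 26°   (square ↓)
26 − 120 = -94 → -94 + 360 = 266°   (triadic ↓)
266 − 120 = 146°   (triadic ↓)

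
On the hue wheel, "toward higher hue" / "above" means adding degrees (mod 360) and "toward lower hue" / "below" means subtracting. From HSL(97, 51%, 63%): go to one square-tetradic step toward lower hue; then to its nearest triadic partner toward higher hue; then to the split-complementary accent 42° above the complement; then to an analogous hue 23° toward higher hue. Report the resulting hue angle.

97 − 90 = 7°   (square ↓)
7 + 120 = 127°   (triadic ↑)
127 + 222 = 349°   (split-comp 42° ↑)
349 + 23 = 372 → 372 − 360 = 12°   (analog 23° ↑)

12°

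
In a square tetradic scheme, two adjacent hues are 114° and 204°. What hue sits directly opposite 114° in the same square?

A square tetradic scheme places four hues 90° apart; opposite corners are 180° apart.
114 + 180 = 294°

294°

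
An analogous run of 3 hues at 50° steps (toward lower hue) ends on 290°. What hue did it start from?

30°

2 steps of 50° (toward lower hue) give a net shift of −100°.
Start = end − shift: 290 + 100 = 390 → 390 − 360 = 30°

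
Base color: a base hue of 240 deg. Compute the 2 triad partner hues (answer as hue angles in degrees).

0° and 120°

A triad places three hues 120° apart.
240 + 120 = 360 → 360 − 360 = 0°
240 + 240 = 480 → 480 − 360 = 120°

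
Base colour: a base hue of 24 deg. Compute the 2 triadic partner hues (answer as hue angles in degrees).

A triad places three hues 120° apart.
24 + 120 = 144°
24 + 240 = 264°

144° and 264°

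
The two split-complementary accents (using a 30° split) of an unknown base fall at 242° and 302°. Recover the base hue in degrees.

92°

The accents sit 30° either side of the complement, so the complement is their short-arc midpoint on the wheel.
Short-arc midpoint of 242° and 302°: 272°.
Base is 180° from the complement: 272 − 180 = 92°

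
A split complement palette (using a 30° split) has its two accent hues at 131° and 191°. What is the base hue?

341°

The accents sit 30° either side of the complement, so the complement is their short-arc midpoint on the wheel.
Short-arc midpoint of 131° and 191°: 161°.
Base is 180° from the complement: 161 − 180 = -19 → -19 + 360 = 341°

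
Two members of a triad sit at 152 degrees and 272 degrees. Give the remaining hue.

A triad spaces three hues 120° apart.
The full set is {32°, 152°, 272°}.

32°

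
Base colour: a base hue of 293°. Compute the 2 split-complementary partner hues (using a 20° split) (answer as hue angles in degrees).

Complement of 293°: 293 + 180 = 473 → 473 − 360 = 113°
113 − 20 = 93°
113 + 20 = 133°

93° and 133°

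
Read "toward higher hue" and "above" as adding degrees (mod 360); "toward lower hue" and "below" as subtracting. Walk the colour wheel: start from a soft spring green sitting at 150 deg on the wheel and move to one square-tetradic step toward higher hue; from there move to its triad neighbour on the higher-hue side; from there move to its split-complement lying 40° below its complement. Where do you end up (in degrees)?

140°

square ↑ +90°: 150 + 90 = 240°
triadic ↑ +120°: 240 + 120 = 360 → 360 − 360 = 0°
split-comp 40° ↓ +140°: 0 + 140 = 140°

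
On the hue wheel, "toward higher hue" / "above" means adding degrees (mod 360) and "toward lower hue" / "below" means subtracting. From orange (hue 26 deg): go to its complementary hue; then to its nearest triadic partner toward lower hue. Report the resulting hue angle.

+180° (complement): 26 + 180 = 206°
−120° (triadic ↓): 206 − 120 = 86°

86°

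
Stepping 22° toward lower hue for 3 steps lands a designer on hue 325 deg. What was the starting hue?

31°

3 steps of 22° (toward lower hue) give a net shift of −66°.
Start = end − shift: 325 + 66 = 391 → 391 − 360 = 31°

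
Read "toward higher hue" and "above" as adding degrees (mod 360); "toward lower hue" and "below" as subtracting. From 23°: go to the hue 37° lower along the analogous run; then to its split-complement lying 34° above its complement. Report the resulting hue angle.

200°

−37° (analog 37° ↓): 23 − 37 = -14 → -14 + 360 = 346°
+214° (split-comp 34° ↑): 346 + 214 = 560 → 560 − 360 = 200°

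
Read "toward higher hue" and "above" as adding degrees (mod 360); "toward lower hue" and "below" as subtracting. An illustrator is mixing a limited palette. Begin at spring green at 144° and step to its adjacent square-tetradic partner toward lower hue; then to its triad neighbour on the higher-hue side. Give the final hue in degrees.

174°

−90° (square ↓): 144 − 90 = 54°
+120° (triadic ↑): 54 + 120 = 174°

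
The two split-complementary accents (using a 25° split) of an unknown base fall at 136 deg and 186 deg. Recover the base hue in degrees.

341°

The accents sit 25° either side of the complement, so the complement is their short-arc midpoint on the wheel.
Short-arc midpoint of 136° and 186°: 161°.
Base is 180° from the complement: 161 − 180 = -19 → -19 + 360 = 341°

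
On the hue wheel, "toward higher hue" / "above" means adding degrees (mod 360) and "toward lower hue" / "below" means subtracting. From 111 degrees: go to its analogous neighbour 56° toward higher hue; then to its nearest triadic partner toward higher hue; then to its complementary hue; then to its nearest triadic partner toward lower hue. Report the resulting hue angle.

347°

analog 56° ↑ +56°: 111 + 56 = 167°
triadic ↑ +120°: 167 + 120 = 287°
complement +180°: 287 + 180 = 467 → 467 − 360 = 107°
triadic ↓ −120°: 107 − 120 = -13 → -13 + 360 = 347°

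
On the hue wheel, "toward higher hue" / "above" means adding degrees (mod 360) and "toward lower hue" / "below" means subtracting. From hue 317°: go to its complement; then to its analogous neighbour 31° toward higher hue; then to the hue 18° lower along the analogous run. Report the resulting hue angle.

150°

317 + 180 = 497 → 497 − 360 = 137°   (complement)
137 + 31 = 168°   (analog 31° ↑)
168 − 18 = 150°   (analog 18° ↓)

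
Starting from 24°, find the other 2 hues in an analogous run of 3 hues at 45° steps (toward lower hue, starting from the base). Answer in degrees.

339° and 294°

24 − 45 = -21 → -21 + 360 = 339°
24 − 90 = -66 → -66 + 360 = 294°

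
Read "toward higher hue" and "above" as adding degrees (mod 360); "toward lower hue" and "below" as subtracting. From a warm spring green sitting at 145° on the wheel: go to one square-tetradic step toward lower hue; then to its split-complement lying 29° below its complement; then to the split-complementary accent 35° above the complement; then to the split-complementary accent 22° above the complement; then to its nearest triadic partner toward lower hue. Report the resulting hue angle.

143°

square ↓ −90°: 145 − 90 = 55°
split-comp 29° ↓ +151°: 55 + 151 = 206°
split-comp 35° ↑ +215°: 206 + 215 = 421 → 421 − 360 = 61°
split-comp 22° ↑ +202°: 61 + 202 = 263°
triadic ↓ −120°: 263 − 120 = 143°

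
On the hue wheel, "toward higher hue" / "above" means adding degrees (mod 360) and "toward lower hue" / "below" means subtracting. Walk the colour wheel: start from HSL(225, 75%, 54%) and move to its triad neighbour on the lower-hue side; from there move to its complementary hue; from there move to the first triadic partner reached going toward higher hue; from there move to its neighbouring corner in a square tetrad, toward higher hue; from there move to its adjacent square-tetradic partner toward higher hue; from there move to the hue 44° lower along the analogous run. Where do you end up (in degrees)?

225 − 120 = 105°   (triadic ↓)
105 + 180 = 285°   (complement)
285 + 120 = 405 → 405 − 360 = 45°   (triadic ↑)
45 + 90 = 135°   (square ↑)
135 + 90 = 225°   (square ↑)
225 − 44 = 181°   (analog 44° ↓)

181°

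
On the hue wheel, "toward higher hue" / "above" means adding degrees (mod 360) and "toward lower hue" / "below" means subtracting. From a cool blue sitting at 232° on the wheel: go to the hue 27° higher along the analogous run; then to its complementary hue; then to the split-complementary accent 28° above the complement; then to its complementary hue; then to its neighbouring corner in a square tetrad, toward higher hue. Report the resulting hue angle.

analog 27° ↑ +27°: 232 + 27 = 259°
complement +180°: 259 + 180 = 439 → 439 − 360 = 79°
split-comp 28° ↑ +208°: 79 + 208 = 287°
complement +180°: 287 + 180 = 467 → 467 − 360 = 107°
square ↑ +90°: 107 + 90 = 197°

197°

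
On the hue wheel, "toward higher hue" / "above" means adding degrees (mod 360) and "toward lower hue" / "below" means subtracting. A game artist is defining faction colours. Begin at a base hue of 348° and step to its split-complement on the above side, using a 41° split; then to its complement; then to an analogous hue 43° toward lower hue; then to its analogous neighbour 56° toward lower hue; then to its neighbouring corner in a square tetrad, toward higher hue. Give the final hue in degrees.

20°

split-comp 41° ↑ +221°: 348 + 221 = 569 → 569 − 360 = 209°
complement +180°: 209 + 180 = 389 → 389 − 360 = 29°
analog 43° ↓ −43°: 29 − 43 = -14 → -14 + 360 = 346°
analog 56° ↓ −56°: 346 − 56 = 290°
square ↑ +90°: 290 + 90 = 380 → 380 − 360 = 20°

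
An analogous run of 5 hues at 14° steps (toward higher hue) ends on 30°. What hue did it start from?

334°

4 steps of 14° (toward higher hue) give a net shift of +56°.
Start = end − shift: 30 − 56 = -26 → -26 + 360 = 334°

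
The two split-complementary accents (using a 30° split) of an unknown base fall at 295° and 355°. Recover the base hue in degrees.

145°

The accents sit 30° either side of the complement, so the complement is their short-arc midpoint on the wheel.
Short-arc midpoint of 295° and 355°: 325°.
Base is 180° from the complement: 325 − 180 = 145°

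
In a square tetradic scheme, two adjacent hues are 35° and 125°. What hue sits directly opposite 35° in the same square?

A square tetradic scheme places four hues 90° apart; opposite corners are 180° apart.
35 + 180 = 215°

215°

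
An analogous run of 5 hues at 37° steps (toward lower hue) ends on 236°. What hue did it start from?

4 steps of 37° (toward lower hue) give a net shift of −148°.
Start = end − shift: 236 + 148 = 384 → 384 − 360 = 24°

24°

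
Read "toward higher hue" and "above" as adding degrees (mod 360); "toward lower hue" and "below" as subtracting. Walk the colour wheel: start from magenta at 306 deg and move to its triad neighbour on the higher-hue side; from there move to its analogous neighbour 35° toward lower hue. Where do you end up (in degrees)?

triadic ↑ +120°: 306 + 120 = 426 → 426 − 360 = 66°
analog 35° ↓ −35°: 66 − 35 = 31°

31°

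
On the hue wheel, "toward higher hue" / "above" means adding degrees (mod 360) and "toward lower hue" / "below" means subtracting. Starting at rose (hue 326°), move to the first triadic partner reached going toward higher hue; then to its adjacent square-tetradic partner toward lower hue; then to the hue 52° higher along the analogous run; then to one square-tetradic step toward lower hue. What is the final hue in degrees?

318°

+120° (triadic ↑): 326 + 120 = 446 → 446 − 360 = 86°
−90° (square ↓): 86 − 90 = -4 → -4 + 360 = 356°
+52° (analog 52° ↑): 356 + 52 = 408 → 408 − 360 = 48°
−90° (square ↓): 48 − 90 = -42 → -42 + 360 = 318°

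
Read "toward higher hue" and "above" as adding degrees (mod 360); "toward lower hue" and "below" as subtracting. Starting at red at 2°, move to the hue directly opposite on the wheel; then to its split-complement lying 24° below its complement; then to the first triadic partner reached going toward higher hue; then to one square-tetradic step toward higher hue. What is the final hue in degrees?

complement +180°: 2 + 180 = 182°
split-comp 24° ↓ +156°: 182 + 156 = 338°
triadic ↑ +120°: 338 + 120 = 458 → 458 − 360 = 98°
square ↑ +90°: 98 + 90 = 188°

188°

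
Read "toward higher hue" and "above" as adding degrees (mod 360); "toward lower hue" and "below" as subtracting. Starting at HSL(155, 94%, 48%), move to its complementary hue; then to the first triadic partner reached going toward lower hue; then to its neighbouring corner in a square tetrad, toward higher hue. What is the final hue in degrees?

155 + 180 = 335°   (complement)
335 − 120 = 215°   (triadic ↓)
215 + 90 = 305°   (square ↑)

305°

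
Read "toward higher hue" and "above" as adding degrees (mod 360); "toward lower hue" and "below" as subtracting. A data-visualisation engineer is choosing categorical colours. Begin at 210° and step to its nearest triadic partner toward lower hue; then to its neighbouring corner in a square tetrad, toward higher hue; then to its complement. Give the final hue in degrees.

−120° (triadic ↓): 210 − 120 = 90°
+90° (square ↑): 90 + 90 = 180°
+180° (complement): 180 + 180 = 360 → 360 − 360 = 0°

0°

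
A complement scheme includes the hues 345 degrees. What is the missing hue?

165°

The complement sits 180° across the wheel.
The full set through 345° is {165°, 345°}.
Given {345°}, the missing hue is 165°.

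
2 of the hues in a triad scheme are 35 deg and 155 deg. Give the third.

275°

A triad places three hues 120° apart.
The full set through 35° is {35°, 155°, 275°}.
Given {35°, 155°}, the missing hue is 275°.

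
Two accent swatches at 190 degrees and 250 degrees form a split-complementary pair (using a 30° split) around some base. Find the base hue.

The accents sit 30° either side of the complement, so the complement is their short-arc midpoint on the wheel.
Short-arc midpoint of 190° and 250°: 220°.
Base is 180° from the complement: 220 − 180 = 40°

40°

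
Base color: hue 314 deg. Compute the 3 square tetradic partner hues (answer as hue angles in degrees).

44°, 134°, and 224°

314 + 90 = 404 → 404 − 360 = 44°
314 + 180 = 494 → 494 − 360 = 134°
314 + 270 = 584 → 584 − 360 = 224°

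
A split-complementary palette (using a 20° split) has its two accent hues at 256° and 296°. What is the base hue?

96°

The accents sit 20° either side of the complement, so the complement is their short-arc midpoint on the wheel.
Short-arc midpoint of 256° and 296°: 276°.
Base is 180° from the complement: 276 − 180 = 96°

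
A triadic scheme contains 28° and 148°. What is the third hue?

A triad spaces three hues 120° apart.
The full set is {28°, 148°, 268°}.

268°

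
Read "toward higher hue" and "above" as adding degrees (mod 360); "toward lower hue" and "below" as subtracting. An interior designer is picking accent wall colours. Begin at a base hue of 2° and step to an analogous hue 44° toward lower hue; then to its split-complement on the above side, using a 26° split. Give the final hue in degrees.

164°

analog 44° ↓ −44°: 2 − 44 = -42 → -42 + 360 = 318°
split-comp 26° ↑ +206°: 318 + 206 = 524 → 524 − 360 = 164°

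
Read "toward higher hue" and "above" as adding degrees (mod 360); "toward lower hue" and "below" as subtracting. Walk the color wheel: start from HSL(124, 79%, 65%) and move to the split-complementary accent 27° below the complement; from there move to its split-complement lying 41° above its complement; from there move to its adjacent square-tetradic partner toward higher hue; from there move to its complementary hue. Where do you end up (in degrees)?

+153° (split-comp 27° ↓): 124 + 153 = 277°
+221° (split-comp 41° ↑): 277 + 221 = 498 → 498 − 360 = 138°
+90° (square ↑): 138 + 90 = 228°
+180° (complement): 228 + 180 = 408 → 408 − 360 = 48°

48°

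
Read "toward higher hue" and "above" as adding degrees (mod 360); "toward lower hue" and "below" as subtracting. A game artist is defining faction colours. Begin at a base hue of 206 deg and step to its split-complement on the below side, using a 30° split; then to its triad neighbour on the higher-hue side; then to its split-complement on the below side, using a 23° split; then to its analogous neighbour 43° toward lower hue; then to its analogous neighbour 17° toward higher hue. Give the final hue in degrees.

split-comp 30° ↓ +150°: 206 + 150 = 356°
triadic ↑ +120°: 356 + 120 = 476 → 476 − 360 = 116°
split-comp 23° ↓ +157°: 116 + 157 = 273°
analog 43° ↓ −43°: 273 − 43 = 230°
analog 17° ↑ +17°: 230 + 17 = 247°

247°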